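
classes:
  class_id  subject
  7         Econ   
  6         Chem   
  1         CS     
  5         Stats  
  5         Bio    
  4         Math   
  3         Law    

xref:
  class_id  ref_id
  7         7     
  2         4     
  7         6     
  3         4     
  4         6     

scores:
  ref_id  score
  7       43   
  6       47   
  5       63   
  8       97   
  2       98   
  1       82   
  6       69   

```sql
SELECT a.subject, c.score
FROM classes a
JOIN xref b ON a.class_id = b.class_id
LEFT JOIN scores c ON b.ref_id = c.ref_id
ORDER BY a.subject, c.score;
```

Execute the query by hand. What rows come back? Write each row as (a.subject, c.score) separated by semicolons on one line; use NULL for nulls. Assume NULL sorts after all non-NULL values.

(Econ, 43); (Econ, 47); (Econ, 69); (Law, NULL); (Math, 47); (Math, 69)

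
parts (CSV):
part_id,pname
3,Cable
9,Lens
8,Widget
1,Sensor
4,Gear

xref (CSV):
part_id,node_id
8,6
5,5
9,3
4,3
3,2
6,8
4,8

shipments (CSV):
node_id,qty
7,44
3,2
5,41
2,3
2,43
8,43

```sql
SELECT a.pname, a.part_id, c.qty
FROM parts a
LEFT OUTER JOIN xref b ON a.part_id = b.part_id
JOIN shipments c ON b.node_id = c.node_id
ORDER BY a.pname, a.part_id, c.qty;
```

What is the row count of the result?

Step 1 — a LEFT JOIN b on part_id → 6 row(s).
Then INNER JOIN `shipments c` on node_id: keep only rows whose b.node_id appears in c.
Result: 5 row(s).

5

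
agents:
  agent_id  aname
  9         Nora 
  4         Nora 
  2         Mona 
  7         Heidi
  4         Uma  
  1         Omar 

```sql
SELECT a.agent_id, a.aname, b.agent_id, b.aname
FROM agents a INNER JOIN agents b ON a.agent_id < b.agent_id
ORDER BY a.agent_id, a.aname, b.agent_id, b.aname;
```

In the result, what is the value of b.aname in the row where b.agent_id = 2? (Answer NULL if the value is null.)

Mona

INNER JOIN keeps only pairs where the ON condition holds.
Matching on a.agent_id < b.agent_id.
Matched pairs: 14.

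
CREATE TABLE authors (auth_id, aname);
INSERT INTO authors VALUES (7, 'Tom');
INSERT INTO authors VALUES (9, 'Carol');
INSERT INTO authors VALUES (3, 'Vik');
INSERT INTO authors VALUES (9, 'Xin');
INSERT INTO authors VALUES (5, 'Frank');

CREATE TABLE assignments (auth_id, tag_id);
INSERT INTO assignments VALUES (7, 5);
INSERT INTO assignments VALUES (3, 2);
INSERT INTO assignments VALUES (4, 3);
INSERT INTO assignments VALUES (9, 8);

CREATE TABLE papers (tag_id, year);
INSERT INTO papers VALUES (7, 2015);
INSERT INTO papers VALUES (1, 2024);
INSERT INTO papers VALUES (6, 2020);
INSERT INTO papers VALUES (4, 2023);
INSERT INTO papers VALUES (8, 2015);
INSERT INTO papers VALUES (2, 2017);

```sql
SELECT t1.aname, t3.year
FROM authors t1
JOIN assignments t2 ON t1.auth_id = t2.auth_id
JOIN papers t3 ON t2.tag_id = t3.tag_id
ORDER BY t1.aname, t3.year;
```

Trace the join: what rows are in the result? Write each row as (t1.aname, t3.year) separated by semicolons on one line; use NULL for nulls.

(Carol, 2015); (Vik, 2017); (Xin, 2015)

Joins associate left-to-right: authors INNER JOIN assignments on auth_id gives 4 intermediate row(s).
Then INNER JOIN `papers t3` on tag_id: keep only rows whose t2.tag_id appears in t3.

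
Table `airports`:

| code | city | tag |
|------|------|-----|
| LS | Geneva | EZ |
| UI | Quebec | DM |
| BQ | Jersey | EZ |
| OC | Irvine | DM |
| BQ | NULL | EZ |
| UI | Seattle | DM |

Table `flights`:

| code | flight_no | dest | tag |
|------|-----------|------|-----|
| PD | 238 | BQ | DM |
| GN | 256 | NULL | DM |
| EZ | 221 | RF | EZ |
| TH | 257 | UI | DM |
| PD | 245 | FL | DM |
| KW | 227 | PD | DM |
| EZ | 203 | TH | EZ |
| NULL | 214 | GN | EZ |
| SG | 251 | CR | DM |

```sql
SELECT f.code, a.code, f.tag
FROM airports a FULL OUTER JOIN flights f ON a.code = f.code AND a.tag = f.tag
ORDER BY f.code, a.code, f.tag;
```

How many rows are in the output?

15

FULL OUTER JOIN keeps every row from both sides; unmatched rows get NULL for the other side's columns.
Matching on a.code = f.code AND a.tag = f.tag. A NULL in a compared column never satisfies the condition.
Matched pairs: 0; unmatched a rows kept: 6; unmatched f rows kept: 9.
Total: 0 matched + 15 padded = 15 rows.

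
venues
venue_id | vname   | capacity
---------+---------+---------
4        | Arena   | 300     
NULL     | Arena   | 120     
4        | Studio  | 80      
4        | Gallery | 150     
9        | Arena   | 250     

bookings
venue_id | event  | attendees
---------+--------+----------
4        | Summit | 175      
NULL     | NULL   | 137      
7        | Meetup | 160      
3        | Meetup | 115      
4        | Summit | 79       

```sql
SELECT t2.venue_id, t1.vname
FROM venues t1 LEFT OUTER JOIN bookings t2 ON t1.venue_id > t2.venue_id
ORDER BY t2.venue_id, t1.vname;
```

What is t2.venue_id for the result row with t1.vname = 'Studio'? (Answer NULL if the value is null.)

LEFT JOIN keeps every row from `venues`; unmatched rows get NULL for `bookings`'s columns.
Matching on t1.venue_id > t2.venue_id. A NULL in a compared column never satisfies the condition.
- venue_id=4: 1 matching t2 row(s), so 1 row(s) emitted.
- venue_id=NULL: no t2 row matches, row kept with t2 columns NULL.
- venue_id=4: 1 matching t2 row(s), so 1 row(s) emitted.
- venue_id=4: 1 matching t2 row(s), so 1 row(s) emitted.
- venue_id=9: 4 matching t2 row(s), so 4 row(s) emitted.

3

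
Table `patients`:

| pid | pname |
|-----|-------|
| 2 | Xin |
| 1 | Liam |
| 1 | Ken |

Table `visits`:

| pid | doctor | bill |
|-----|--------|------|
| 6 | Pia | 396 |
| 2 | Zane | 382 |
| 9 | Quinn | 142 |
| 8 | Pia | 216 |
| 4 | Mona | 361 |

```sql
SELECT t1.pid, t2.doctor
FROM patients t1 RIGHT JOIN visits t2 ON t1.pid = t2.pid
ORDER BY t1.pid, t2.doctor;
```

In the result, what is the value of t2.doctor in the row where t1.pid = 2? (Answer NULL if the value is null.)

Zane

RIGHT JOIN keeps every row from `visits`; unmatched rows get NULL for `patients`'s columns.
Matching on t1.pid = t2.pid.
- t1[0] pid=2 → 1 match(es) in t2 → 1 row(s).
- t1[1] pid=1 → no match.
- t1[2] pid=1 → no match.
- 4 t2 row(s) had no t1 match → kept, t1 columns NULL.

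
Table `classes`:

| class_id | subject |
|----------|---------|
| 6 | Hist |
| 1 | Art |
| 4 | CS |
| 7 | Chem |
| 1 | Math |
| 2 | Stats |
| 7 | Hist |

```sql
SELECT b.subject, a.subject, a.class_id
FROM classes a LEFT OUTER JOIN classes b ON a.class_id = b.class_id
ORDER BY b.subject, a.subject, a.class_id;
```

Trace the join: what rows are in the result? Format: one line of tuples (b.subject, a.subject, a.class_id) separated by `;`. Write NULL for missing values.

(Art, Art, 1); (Art, Math, 1); (CS, CS, 4); (Chem, Chem, 7); (Chem, Hist, 7); (Hist, Chem, 7); (Hist, Hist, 6); (Hist, Hist, 7); (Math, Art, 1); (Math, Math, 1); (Stats, Stats, 2)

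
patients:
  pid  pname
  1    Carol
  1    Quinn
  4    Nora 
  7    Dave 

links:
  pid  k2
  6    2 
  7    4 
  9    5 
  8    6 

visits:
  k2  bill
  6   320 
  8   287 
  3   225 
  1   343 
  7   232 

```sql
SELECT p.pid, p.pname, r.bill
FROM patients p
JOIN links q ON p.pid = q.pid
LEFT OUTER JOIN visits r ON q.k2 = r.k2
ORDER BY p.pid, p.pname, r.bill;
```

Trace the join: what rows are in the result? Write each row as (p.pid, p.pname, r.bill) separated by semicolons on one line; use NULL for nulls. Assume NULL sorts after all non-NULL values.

(7, Dave, NULL)

Joins associate left-to-right: patients INNER JOIN links on pid gives 1 intermediate row(s).
Then LEFT JOIN `visits r` on k2: each of those 1 rows is kept; rows whose q.k2 has no match in r get NULL for r's columns.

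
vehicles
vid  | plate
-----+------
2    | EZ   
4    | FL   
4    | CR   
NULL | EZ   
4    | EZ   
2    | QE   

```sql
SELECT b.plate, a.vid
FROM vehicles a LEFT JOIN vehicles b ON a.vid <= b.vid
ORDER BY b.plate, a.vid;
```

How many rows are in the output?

LEFT JOIN keeps every row from `vehicles a`; unmatched rows get NULL for `vehicles b`'s columns.
Matching on a.vid <= b.vid. A NULL in a compared column never satisfies the condition.
- vid=2: 5 matching b row(s), so 5 row(s) emitted.
- vid=4: 3 matching b row(s), so 3 row(s) emitted.
- vid=4: 3 matching b row(s), so 3 row(s) emitted.
- vid=NULL: no b row matches, row kept with b columns NULL.
- vid=4: 3 matching b row(s), so 3 row(s) emitted.
- vid=2: 5 matching b row(s), so 5 row(s) emitted.
Total: 19 matched + 1 padded = 20 rows.

20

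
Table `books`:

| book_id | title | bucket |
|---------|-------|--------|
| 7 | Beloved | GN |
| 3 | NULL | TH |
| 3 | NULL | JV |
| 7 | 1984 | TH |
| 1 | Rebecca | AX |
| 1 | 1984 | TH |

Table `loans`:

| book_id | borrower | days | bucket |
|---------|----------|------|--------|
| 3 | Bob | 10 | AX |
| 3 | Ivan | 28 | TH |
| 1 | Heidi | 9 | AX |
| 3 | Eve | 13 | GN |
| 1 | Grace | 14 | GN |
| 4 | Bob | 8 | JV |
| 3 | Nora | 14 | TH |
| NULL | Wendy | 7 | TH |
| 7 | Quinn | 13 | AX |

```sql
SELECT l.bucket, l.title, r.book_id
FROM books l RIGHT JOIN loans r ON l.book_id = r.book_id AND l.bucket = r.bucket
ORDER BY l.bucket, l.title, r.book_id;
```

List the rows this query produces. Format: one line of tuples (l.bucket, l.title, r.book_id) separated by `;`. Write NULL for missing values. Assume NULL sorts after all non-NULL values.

RIGHT JOIN keeps every row from `loans`; unmatched rows get NULL for `books`'s columns.
Matching on l.book_id = r.book_id AND l.bucket = r.bucket. A NULL in a compared column never satisfies the condition.
Matched pairs: 3; unmatched r rows kept: 6.

(AX, Rebecca, 1); (TH, NULL, 3); (TH, NULL, 3); (NULL, NULL, 1); (NULL, NULL, 3); (NULL, NULL, 3); (NULL, NULL, 4); (NULL, NULL, 7); (NULL, NULL, NULL)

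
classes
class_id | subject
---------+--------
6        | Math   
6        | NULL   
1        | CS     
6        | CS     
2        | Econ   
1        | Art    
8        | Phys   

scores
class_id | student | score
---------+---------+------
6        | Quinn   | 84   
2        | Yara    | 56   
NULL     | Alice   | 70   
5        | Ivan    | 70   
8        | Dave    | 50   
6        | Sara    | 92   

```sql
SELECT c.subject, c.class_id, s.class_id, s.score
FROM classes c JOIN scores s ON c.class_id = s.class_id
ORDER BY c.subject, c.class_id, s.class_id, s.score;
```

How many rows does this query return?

8

INNER JOIN keeps only pairs where the ON condition holds.
Matching on c.class_id = s.class_id. A NULL in a compared column never satisfies the condition.
- c row (class_id=6): matches 2 s row(s) → 2 output row(s).
- c row (class_id=6): matches 2 s row(s) → 2 output row(s).
- c row (class_id=1): no match → dropped.
- c row (class_id=6): matches 2 s row(s) → 2 output row(s).
- c row (class_id=2): matches 1 s row(s) → 1 output row(s).
- c row (class_id=1): no match → dropped.
- c row (class_id=8): matches 1 s row(s) → 1 output row(s).
Total: 8 rows.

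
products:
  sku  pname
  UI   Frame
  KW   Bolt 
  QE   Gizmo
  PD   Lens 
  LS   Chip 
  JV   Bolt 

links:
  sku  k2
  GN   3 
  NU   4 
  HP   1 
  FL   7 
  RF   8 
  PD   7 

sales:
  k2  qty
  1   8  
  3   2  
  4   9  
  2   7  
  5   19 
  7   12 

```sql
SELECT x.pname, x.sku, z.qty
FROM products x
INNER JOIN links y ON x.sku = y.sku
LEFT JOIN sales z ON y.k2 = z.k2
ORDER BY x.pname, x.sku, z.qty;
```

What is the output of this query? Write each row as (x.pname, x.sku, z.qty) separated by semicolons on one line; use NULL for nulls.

Evaluate left to right. First `products x INNER JOIN links y` on sku: 1 row(s).
Then LEFT JOIN `sales z` on k2: each of those 1 rows is kept; rows whose y.k2 has no match in z get NULL for z's columns.

(Lens, PD, 12)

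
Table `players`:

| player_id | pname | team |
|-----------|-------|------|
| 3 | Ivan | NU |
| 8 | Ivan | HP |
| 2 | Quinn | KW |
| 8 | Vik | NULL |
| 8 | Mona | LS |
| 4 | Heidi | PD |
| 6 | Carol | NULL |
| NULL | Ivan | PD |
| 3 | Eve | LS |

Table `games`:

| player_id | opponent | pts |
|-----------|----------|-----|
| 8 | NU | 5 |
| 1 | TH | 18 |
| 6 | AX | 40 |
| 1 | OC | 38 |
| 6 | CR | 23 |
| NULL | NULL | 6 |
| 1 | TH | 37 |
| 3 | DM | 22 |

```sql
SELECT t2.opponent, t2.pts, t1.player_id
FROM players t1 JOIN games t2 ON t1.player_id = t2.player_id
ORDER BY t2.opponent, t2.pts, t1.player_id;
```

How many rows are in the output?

INNER JOIN keeps only pairs where the ON condition holds.
Matching on t1.player_id = t2.player_id. A NULL in a compared column never satisfies the condition.
- t1 (player_id=3) pairs with 1 row(s) of t2.
- t1 (player_id=8) pairs with 1 row(s) of t2.
- t1 (player_id=2) has no partner → excluded.
- t1 (player_id=8) pairs with 1 row(s) of t2.
- t1 (player_id=8) pairs with 1 row(s) of t2.
- t1 (player_id=4) has no partner → excluded.
- t1 (player_id=6) pairs with 2 row(s) of t2.
- t1 (player_id=NULL) has no partner → excluded.
- t1 (player_id=3) pairs with 1 row(s) of t2.
Total: 7 rows.

7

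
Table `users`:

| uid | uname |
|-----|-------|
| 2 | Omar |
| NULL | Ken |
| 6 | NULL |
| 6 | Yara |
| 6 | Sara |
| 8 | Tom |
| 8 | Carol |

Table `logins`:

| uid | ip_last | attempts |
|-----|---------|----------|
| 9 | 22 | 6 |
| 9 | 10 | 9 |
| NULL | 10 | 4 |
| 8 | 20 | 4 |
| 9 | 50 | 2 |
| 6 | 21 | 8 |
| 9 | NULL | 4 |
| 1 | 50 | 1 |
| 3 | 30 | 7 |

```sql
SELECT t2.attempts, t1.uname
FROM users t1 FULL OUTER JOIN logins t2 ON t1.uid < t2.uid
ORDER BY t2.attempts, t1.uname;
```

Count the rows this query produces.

33

FULL OUTER JOIN keeps every row from both sides; unmatched rows get NULL for the other side's columns.
Matching on t1.uid < t2.uid. A NULL in a compared column never satisfies the condition.
- t1[0] uid=2 → 7 match(es) in t2 → 7 row(s).
- t1[1] uid=NULL → no match; kept with NULLs on the t2 side.
- t1[2] uid=6 → 5 match(es) in t2 → 5 row(s).
- t1[3] uid=6 → 5 match(es) in t2 → 5 row(s).
- t1[4] uid=6 → 5 match(es) in t2 → 5 row(s).
- t1[5] uid=8 → 4 match(es) in t2 → 4 row(s).
- t1[6] uid=8 → 4 match(es) in t2 → 4 row(s).
- plus 2 unmatched t2 row(s), each kept with NULL t1 columns.
Total: 30 matched + 3 padded = 33 rows.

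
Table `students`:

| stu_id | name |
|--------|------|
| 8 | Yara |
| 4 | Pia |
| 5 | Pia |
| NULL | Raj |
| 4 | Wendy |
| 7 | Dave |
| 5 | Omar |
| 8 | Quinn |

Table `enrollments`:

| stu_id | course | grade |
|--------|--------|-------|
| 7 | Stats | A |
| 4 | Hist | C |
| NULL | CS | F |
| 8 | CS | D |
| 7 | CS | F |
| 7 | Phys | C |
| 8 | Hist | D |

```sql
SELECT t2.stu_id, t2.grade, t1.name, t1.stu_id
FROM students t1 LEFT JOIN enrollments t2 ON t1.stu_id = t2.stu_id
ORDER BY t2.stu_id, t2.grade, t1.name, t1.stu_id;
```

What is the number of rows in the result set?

12

LEFT JOIN keeps every row from `students`; unmatched rows get NULL for `enrollments`'s columns.
Matching on t1.stu_id = t2.stu_id. A NULL in a compared column never satisfies the condition.
- t1 (stu_id=8) pairs with 2 row(s) of t2.
- t1 (stu_id=4) pairs with 1 row(s) of t2.
- t1 (stu_id=5) has no partner → padded with NULL.
- t1 (stu_id=NULL) has no partner → padded with NULL.
- t1 (stu_id=4) pairs with 1 row(s) of t2.
- t1 (stu_id=7) pairs with 3 row(s) of t2.
- t1 (stu_id=5) has no partner → padded with NULL.
- t1 (stu_id=8) pairs with 2 row(s) of t2.
Total: 9 matched + 3 padded = 12 rows.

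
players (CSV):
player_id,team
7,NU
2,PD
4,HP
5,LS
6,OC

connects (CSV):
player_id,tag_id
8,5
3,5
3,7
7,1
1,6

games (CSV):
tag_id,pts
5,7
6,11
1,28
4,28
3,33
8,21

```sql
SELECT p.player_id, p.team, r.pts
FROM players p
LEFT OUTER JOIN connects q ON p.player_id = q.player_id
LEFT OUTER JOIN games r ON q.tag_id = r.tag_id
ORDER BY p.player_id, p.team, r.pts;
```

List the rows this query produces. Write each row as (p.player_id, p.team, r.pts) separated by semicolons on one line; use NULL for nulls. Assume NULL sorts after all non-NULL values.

(2, PD, NULL); (4, HP, NULL); (5, LS, NULL); (6, OC, NULL); (7, NU, 28)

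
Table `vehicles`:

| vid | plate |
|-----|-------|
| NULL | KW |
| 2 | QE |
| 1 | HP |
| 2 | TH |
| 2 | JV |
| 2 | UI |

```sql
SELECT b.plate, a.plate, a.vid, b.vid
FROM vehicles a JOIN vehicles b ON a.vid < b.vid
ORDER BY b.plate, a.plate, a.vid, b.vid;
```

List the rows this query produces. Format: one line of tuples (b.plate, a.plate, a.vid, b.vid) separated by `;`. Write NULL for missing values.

(JV, HP, 1, 2); (QE, HP, 1, 2); (TH, HP, 1, 2); (UI, HP, 1, 2)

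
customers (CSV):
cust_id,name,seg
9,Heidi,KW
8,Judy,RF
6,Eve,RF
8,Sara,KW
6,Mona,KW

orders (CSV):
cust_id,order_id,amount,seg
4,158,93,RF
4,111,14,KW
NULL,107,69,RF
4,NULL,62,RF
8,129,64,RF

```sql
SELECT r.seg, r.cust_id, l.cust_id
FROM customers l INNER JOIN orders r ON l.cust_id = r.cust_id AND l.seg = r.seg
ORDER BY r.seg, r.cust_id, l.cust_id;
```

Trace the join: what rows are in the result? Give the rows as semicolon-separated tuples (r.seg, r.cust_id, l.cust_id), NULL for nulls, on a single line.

INNER JOIN keeps only pairs where the ON condition holds.
Matching on l.cust_id = r.cust_id AND l.seg = r.seg. A NULL in a compared column never satisfies the condition.
- l row (cust_id=9, seg=KW): no match → dropped.
- l row (cust_id=8, seg=RF): matches 1 r row(s) → 1 output row(s).
- l row (cust_id=6, seg=RF): no match → dropped.
- l row (cust_id=8, seg=KW): no match → dropped.
- l row (cust_id=6, seg=KW): no match → dropped.
After projecting and ordering:
r.seg | r.cust_id | l.cust_id
RF | 8 | 8

(RF, 8, 8)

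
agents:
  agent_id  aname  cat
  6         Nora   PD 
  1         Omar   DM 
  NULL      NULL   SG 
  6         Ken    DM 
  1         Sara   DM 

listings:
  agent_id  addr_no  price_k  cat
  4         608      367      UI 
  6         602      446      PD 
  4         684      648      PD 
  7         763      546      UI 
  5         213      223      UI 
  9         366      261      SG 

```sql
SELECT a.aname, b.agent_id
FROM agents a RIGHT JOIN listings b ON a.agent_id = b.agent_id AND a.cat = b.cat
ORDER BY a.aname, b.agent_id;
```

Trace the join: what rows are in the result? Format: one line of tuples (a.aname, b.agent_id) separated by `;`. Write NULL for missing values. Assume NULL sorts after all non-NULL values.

(Nora, 6); (NULL, 4); (NULL, 4); (NULL, 5); (NULL, 7); (NULL, 9)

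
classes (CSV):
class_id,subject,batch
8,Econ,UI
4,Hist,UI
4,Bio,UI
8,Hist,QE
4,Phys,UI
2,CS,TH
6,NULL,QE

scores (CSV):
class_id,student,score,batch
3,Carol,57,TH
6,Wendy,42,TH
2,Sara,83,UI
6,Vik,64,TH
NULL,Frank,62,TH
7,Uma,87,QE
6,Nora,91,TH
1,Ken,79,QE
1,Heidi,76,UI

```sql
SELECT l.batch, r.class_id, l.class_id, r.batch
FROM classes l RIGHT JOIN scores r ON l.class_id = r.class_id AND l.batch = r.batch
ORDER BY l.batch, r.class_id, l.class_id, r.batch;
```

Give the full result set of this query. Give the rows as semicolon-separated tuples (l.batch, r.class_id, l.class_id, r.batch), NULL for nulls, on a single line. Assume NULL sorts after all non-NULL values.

RIGHT JOIN keeps every row from `scores`; unmatched rows get NULL for `classes`'s columns.
Matching on l.class_id = r.class_id AND l.batch = r.batch. A NULL in a compared column never satisfies the condition.
Matched pairs: 0; unmatched r rows kept: 9.

(NULL, 1, NULL, QE); (NULL, 1, NULL, UI); (NULL, 2, NULL, UI); (NULL, 3, NULL, TH); (NULL, 6, NULL, TH); (NULL, 6, NULL, TH); (NULL, 6, NULL, TH); (NULL, 7, NULL, QE); (NULL, NULL, NULL, TH)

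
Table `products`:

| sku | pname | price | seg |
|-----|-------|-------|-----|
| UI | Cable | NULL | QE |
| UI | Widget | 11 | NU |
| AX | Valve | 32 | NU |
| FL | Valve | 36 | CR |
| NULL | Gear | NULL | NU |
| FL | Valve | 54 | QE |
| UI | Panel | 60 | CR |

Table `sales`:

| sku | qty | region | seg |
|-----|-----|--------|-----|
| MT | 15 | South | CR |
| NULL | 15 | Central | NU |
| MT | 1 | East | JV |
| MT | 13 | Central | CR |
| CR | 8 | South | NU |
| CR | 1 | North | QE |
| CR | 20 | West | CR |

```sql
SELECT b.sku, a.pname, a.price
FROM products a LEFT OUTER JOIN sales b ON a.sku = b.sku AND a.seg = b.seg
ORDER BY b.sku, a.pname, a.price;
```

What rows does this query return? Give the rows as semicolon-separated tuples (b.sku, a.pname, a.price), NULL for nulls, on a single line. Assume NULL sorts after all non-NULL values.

(NULL, Cable, NULL); (NULL, Gear, NULL); (NULL, Panel, 60); (NULL, Valve, 32); (NULL, Valve, 36); (NULL, Valve, 54); (NULL, Widget, 11)

LEFT JOIN keeps every row from `products`; unmatched rows get NULL for `sales`'s columns.
Matching on a.sku = b.sku AND a.seg = b.seg. A NULL in a compared column never satisfies the condition.
Matched pairs: 0; unmatched a rows kept: 7.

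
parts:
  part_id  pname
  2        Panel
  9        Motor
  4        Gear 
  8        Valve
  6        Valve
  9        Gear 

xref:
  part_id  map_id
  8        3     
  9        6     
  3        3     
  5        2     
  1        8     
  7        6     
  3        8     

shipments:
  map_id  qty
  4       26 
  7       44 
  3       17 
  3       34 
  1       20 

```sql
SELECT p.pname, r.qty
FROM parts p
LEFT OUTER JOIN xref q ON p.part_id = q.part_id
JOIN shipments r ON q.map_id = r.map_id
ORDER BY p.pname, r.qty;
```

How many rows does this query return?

Step 1 — p LEFT JOIN q on part_id → 6 row(s).
Then INNER JOIN `shipments r` on map_id: keep only rows whose q.map_id appears in r.
Result: 2 row(s).

2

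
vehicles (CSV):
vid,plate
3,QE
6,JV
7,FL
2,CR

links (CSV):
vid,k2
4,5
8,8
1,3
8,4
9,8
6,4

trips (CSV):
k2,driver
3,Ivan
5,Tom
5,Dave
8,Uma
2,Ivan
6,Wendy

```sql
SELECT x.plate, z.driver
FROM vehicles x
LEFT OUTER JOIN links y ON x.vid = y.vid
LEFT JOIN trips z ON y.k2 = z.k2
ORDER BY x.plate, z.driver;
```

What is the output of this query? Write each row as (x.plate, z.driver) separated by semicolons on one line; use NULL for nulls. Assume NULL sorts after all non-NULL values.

(CR, NULL); (FL, NULL); (JV, NULL); (QE, NULL)

Evaluate left to right. First `vehicles x LEFT JOIN links y` on vid: 4 row(s).
Then LEFT JOIN `trips z` on k2: each of those 4 rows is kept; rows whose y.k2 has no match in z get NULL for z's columns.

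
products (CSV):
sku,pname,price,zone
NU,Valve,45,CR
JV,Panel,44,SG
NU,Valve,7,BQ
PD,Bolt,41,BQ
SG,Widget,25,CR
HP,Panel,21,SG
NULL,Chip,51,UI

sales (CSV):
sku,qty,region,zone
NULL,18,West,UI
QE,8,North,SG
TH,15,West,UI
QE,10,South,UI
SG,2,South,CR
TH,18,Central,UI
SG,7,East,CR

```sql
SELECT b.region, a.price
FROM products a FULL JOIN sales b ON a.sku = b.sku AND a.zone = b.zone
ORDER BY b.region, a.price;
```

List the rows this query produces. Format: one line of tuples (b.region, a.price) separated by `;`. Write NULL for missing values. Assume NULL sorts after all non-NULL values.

FULL OUTER JOIN keeps every row from both sides; unmatched rows get NULL for the other side's columns.
Matching on a.sku = b.sku AND a.zone = b.zone. A NULL in a compared column never satisfies the condition.
Matched pairs: 2; unmatched a rows kept: 6; unmatched b rows kept: 5.

(Central, NULL); (East, 25); (North, NULL); (South, 25); (South, NULL); (West, NULL); (West, NULL); (NULL, 7); (NULL, 21); (NULL, 41); (NULL, 44); (NULL, 45); (NULL, 51)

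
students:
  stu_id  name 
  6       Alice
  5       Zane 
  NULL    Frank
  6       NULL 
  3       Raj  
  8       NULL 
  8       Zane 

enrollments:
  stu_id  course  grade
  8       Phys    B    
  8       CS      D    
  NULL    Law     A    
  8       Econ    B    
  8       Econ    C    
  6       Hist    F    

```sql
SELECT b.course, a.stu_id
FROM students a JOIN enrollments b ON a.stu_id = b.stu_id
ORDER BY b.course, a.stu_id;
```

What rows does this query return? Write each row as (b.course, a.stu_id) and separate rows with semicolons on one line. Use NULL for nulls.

INNER JOIN keeps only pairs where the ON condition holds.
Matching on a.stu_id = b.stu_id. A NULL in a compared column never satisfies the condition.
- a (stu_id=6) pairs with 1 row(s) of b.
- a (stu_id=5) has no partner → excluded.
- a (stu_id=NULL) has no partner → excluded.
- a (stu_id=6) pairs with 1 row(s) of b.
- a (stu_id=3) has no partner → excluded.
- a (stu_id=8) pairs with 4 row(s) of b.
- a (stu_id=8) pairs with 4 row(s) of b.
After projecting and ordering:
b.course | a.stu_id
CS | 8
CS | 8
Econ | 8
Econ | 8
Econ | 8
Econ | 8
Hist | 6
Hist | 6
Phys | 8
Phys | 8

(CS, 8); (CS, 8); (Econ, 8); (Econ, 8); (Econ, 8); (Econ, 8); (Hist, 6); (Hist, 6); (Phys, 8); (Phys, 8)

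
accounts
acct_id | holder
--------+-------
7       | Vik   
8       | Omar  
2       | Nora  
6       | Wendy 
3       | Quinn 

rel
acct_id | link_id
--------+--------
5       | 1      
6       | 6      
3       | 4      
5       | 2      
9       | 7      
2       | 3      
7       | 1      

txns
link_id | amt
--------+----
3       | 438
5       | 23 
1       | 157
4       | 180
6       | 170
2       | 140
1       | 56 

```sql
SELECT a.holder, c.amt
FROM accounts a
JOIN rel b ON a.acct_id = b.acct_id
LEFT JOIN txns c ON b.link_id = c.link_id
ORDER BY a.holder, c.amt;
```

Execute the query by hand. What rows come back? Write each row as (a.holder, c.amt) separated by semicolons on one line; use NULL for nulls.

Joins associate left-to-right: accounts INNER JOIN rel on acct_id gives 4 intermediate row(s).
Then LEFT JOIN `txns c` on link_id: each of those 4 rows is kept; rows whose b.link_id has no match in c get NULL for c's columns.

(Nora, 438); (Quinn, 180); (Vik, 56); (Vik, 157); (Wendy, 170)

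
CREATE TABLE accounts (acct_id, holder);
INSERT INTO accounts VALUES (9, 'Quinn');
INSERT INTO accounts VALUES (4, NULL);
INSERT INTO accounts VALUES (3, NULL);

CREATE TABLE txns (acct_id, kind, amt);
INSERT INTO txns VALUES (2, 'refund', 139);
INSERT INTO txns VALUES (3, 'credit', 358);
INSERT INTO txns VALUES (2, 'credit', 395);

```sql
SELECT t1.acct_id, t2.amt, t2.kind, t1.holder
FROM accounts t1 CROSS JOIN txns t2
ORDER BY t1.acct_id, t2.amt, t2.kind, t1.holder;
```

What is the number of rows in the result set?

CROSS JOIN pairs every row of `accounts` with every row of `txns`: 3 × 3 = 9 rows.

9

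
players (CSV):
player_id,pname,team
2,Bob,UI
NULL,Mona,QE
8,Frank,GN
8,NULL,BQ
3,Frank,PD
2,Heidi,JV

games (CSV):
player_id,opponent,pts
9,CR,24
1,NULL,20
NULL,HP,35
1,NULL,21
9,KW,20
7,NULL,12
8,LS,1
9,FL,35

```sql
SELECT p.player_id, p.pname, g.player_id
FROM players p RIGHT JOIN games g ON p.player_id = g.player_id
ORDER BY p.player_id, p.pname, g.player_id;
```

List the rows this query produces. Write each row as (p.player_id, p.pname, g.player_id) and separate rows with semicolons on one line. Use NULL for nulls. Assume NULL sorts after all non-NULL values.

(8, Frank, 8); (8, NULL, 8); (NULL, NULL, 1); (NULL, NULL, 1); (NULL, NULL, 7); (NULL, NULL, 9); (NULL, NULL, 9); (NULL, NULL, 9); (NULL, NULL, NULL)

RIGHT JOIN keeps every row from `games`; unmatched rows get NULL for `players`'s columns.
Matching on p.player_id = g.player_id. A NULL in a compared column never satisfies the condition.
- player_id=2: no matching g row.
- player_id=NULL: no matching g row.
- player_id=8: 1 matching g row(s), so 1 row(s) emitted.
- player_id=8: 1 matching g row(s), so 1 row(s) emitted.
- player_id=3: no matching g row.
- player_id=2: no matching g row.
- 7 g row(s) had no p match → kept, p columns NULL.
After projecting and ordering:
p.player_id | p.pname | g.player_id
8 | Frank | 8
8 | NULL | 8
NULL | NULL | 1
NULL | NULL | 1
NULL | NULL | 7
NULL | NULL | 9
NULL | NULL | 9
NULL | NULL | 9
NULL | NULL | NULL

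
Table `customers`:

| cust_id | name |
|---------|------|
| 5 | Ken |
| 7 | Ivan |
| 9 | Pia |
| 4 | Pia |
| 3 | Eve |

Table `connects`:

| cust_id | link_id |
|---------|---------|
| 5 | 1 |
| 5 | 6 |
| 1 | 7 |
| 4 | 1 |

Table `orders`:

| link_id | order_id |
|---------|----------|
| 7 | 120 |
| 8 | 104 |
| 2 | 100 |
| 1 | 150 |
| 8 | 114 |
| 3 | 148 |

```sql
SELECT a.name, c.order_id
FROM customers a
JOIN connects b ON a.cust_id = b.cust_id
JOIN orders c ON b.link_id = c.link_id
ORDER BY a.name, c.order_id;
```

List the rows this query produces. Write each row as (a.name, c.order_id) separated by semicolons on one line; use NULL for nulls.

Step 1 — a INNER JOIN b on cust_id → 3 row(s).
Then INNER JOIN `orders c` on link_id: keep only rows whose b.link_id appears in c.

(Ken, 150); (Pia, 150)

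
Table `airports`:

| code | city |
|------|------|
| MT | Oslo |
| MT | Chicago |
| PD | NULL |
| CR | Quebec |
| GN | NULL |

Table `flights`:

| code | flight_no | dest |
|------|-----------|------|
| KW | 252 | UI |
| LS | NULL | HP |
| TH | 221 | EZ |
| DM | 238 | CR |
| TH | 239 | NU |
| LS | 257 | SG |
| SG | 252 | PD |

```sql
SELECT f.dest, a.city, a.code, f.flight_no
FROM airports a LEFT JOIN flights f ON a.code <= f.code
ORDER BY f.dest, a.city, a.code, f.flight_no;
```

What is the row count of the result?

22

LEFT JOIN keeps every row from `airports`; unmatched rows get NULL for `flights`'s columns.
Matching on a.code <= f.code.
Matched pairs: 22; unmatched a rows kept: 0.
Total: 22 rows.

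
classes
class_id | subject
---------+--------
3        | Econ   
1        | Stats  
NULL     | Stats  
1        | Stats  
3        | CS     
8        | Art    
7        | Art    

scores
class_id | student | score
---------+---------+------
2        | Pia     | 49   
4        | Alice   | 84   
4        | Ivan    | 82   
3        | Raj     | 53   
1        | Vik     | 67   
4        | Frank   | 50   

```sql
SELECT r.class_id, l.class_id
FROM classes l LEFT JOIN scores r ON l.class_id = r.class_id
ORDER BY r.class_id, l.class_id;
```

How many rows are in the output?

7

LEFT JOIN keeps every row from `classes`; unmatched rows get NULL for `scores`'s columns.
Matching on l.class_id = r.class_id. A NULL in a compared column never satisfies the condition.
Matched pairs: 4; unmatched l rows kept: 3.
Total: 4 matched + 3 padded = 7 rows.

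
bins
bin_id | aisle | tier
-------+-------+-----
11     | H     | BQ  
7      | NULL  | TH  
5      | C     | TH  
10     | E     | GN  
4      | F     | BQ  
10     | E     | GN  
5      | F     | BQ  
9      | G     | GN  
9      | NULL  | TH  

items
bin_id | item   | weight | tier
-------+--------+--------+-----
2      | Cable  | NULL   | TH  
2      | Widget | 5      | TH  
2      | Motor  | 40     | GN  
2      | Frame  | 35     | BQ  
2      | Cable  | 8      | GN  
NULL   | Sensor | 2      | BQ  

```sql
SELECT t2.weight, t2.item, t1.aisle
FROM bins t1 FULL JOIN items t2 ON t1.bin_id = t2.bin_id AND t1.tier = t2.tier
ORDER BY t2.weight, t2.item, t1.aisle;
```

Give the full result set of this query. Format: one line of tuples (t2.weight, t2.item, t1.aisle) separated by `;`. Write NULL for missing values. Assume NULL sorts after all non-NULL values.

FULL OUTER JOIN keeps every row from both sides; unmatched rows get NULL for the other side's columns.
Matching on t1.bin_id = t2.bin_id AND t1.tier = t2.tier. A NULL in a compared column never satisfies the condition.
Matched pairs: 0; unmatched t1 rows kept: 9; unmatched t2 rows kept: 6.

(2, Sensor, NULL); (5, Widget, NULL); (8, Cable, NULL); (35, Frame, NULL); (40, Motor, NULL); (NULL, Cable, NULL); (NULL, NULL, C); (NULL, NULL, E); (NULL, NULL, E); (NULL, NULL, F); (NULL, NULL, F); (NULL, NULL, G); (NULL, NULL, H); (NULL, NULL, NULL); (NULL, NULL, NULL)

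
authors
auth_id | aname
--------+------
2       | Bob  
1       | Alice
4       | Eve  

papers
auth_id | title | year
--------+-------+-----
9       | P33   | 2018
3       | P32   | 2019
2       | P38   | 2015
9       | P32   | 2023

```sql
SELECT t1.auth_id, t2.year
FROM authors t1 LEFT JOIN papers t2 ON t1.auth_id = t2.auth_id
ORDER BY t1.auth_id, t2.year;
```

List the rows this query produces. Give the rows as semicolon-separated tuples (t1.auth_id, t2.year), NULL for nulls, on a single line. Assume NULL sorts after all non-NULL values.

(1, NULL); (2, 2015); (4, NULL)

LEFT JOIN keeps every row from `authors`; unmatched rows get NULL for `papers`'s columns.
Matching on t1.auth_id = t2.auth_id.
- t1 (auth_id=2) pairs with 1 row(s) of t2.
- t1 (auth_id=1) has no partner → padded with NULL.
- t1 (auth_id=4) has no partner → padded with NULL.
After projecting and ordering:
t1.auth_id | t2.year
1 | NULL
2 | 2015
4 | NULL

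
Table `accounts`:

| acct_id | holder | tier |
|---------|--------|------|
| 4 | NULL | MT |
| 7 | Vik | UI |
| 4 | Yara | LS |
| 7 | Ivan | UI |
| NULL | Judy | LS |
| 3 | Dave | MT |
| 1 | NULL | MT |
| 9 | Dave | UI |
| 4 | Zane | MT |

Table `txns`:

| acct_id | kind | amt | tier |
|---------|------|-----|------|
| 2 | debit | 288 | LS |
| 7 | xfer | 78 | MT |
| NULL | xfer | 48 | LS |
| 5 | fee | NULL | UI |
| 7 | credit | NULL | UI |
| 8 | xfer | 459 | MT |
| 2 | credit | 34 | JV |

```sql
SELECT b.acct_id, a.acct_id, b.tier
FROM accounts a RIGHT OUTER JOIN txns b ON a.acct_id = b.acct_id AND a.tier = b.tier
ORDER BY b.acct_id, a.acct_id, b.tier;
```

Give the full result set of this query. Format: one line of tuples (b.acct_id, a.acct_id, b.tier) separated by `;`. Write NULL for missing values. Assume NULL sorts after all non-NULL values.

RIGHT JOIN keeps every row from `txns`; unmatched rows get NULL for `accounts`'s columns.
Matching on a.acct_id = b.acct_id AND a.tier = b.tier. A NULL in a compared column never satisfies the condition.
- a (acct_id=4, tier=MT) has no partner in b.
- a (acct_id=7, tier=UI) pairs with 1 row(s) of b.
- a (acct_id=4, tier=LS) has no partner in b.
- a (acct_id=7, tier=UI) pairs with 1 row(s) of b.
- a (acct_id=NULL, tier=LS) has no partner in b.
- a (acct_id=3, tier=MT) has no partner in b.
- a (acct_id=1, tier=MT) has no partner in b.
- a (acct_id=9, tier=UI) has no partner in b.
- a (acct_id=4, tier=MT) has no partner in b.
- 6 row(s) from b found no a partner → padded with NULL.
After projecting and ordering:
b.acct_id | a.acct_id | b.tier
2 | NULL | JV
2 | NULL | LS
5 | NULL | UI
7 | 7 | UI
7 | 7 | UI
7 | NULL | MT
8 | NULL | MT
NULL | NULL | LS

(2, NULL, JV); (2, NULL, LS); (5, NULL, UI); (7, 7, UI); (7, 7, UI); (7, NULL, MT); (8, NULL, MT); (NULL, NULL, LS)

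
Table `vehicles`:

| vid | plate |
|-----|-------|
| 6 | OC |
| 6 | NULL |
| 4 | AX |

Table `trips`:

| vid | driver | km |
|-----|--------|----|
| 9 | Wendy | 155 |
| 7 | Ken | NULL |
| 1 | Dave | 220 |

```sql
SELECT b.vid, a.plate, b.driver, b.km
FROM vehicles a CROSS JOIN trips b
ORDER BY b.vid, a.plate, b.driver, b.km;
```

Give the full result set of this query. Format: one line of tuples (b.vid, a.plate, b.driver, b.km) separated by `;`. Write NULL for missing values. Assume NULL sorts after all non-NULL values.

(1, AX, Dave, 220); (1, OC, Dave, 220); (1, NULL, Dave, 220); (7, AX, Ken, NULL); (7, OC, Ken, NULL); (7, NULL, Ken, NULL); (9, AX, Wendy, 155); (9, OC, Wendy, 155); (9, NULL, Wendy, 155)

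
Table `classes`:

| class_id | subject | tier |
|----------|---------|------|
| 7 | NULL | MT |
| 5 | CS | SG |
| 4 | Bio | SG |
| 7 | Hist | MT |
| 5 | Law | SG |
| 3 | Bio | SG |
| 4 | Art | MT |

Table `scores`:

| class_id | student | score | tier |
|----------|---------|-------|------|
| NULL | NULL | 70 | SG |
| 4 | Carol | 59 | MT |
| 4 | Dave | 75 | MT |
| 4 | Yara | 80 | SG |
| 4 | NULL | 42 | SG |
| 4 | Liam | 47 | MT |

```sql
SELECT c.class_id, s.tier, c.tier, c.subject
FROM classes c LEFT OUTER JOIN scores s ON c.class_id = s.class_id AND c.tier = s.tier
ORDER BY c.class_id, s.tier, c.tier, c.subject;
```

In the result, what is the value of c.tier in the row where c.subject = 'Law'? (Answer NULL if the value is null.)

SG

LEFT JOIN keeps every row from `classes`; unmatched rows get NULL for `scores`'s columns.
Matching on c.class_id = s.class_id AND c.tier = s.tier. A NULL in a compared column never satisfies the condition.
- c (class_id=7, tier=MT) has no partner → padded with NULL.
- c (class_id=5, tier=SG) has no partner → padded with NULL.
- c (class_id=4, tier=SG) pairs with 2 row(s) of s.
- c (class_id=7, tier=MT) has no partner → padded with NULL.
- c (class_id=5, tier=SG) has no partner → padded with NULL.
- c (class_id=3, tier=SG) has no partner → padded with NULL.
- c (class_id=4, tier=MT) pairs with 3 row(s) of s.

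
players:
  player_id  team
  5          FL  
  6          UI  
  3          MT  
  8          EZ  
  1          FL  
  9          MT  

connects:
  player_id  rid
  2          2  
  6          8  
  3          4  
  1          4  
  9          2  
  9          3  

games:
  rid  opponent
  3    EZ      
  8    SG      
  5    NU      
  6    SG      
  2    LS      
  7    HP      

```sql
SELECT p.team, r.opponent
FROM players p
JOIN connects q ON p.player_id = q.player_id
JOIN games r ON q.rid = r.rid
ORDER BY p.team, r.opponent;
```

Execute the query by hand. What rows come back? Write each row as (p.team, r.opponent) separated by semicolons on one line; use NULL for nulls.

Evaluate left to right. First `players p INNER JOIN connects q` on player_id: 5 row(s).
Then INNER JOIN `games r` on rid: keep only rows whose q.rid appears in r.

(MT, EZ); (MT, LS); (UI, SG)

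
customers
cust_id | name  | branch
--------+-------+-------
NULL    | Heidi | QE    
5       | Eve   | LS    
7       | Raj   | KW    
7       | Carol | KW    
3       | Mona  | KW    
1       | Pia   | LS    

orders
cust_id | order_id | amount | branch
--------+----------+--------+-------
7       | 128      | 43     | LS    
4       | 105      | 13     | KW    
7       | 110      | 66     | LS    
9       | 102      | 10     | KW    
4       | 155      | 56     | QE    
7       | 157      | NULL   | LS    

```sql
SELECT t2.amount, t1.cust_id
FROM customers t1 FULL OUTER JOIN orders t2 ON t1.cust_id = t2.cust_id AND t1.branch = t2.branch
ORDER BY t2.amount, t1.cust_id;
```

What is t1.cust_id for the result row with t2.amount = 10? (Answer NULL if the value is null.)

FULL OUTER JOIN keeps every row from both sides; unmatched rows get NULL for the other side's columns.
Matching on t1.cust_id = t2.cust_id AND t1.branch = t2.branch. A NULL in a compared column never satisfies the condition.
Matched pairs: 0; unmatched t1 rows kept: 6; unmatched t2 rows kept: 6.

NULL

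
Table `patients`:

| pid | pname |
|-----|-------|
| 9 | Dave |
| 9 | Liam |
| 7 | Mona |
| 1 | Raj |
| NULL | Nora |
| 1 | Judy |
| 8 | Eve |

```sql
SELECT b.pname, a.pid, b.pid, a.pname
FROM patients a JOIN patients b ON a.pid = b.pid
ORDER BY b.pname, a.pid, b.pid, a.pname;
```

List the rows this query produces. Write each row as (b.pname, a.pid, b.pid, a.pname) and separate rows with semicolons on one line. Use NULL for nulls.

(Dave, 9, 9, Dave); (Dave, 9, 9, Liam); (Eve, 8, 8, Eve); (Judy, 1, 1, Judy); (Judy, 1, 1, Raj); (Liam, 9, 9, Dave); (Liam, 9, 9, Liam); (Mona, 7, 7, Mona); (Raj, 1, 1, Judy); (Raj, 1, 1, Raj)

INNER JOIN keeps only pairs where the ON condition holds.
Matching on a.pid = b.pid. A NULL in a compared column never satisfies the condition.
Matched pairs: 10.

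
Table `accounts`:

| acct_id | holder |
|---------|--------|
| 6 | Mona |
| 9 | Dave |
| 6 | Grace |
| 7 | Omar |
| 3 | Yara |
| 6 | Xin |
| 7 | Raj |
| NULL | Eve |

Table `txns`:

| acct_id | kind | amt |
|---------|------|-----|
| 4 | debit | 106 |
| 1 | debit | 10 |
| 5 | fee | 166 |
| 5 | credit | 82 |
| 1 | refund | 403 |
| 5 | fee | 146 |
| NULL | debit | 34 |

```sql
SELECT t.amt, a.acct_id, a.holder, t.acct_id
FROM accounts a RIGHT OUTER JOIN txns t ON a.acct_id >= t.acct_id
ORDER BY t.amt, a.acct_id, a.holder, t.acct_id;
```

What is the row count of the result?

39

RIGHT JOIN keeps every row from `txns`; unmatched rows get NULL for `accounts`'s columns.
Matching on a.acct_id >= t.acct_id. A NULL in a compared column never satisfies the condition.
Matched pairs: 38; unmatched t rows kept: 1.
Total: 38 matched + 1 padded = 39 rows.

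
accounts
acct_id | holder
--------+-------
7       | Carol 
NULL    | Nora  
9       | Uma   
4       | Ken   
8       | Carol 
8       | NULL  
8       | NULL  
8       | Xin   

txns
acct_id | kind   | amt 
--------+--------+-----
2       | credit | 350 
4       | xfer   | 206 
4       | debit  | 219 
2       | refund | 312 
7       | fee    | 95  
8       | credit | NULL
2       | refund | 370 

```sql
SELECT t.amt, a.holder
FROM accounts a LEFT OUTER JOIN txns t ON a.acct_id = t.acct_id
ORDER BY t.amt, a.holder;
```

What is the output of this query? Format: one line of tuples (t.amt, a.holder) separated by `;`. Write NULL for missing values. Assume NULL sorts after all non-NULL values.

LEFT JOIN keeps every row from `accounts`; unmatched rows get NULL for `txns`'s columns.
Matching on a.acct_id = t.acct_id. A NULL in a compared column never satisfies the condition.
Matched pairs: 7; unmatched a rows kept: 2.

(95, Carol); (206, Ken); (219, Ken); (NULL, Carol); (NULL, Nora); (NULL, Uma); (NULL, Xin); (NULL, NULL); (NULL, NULL)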